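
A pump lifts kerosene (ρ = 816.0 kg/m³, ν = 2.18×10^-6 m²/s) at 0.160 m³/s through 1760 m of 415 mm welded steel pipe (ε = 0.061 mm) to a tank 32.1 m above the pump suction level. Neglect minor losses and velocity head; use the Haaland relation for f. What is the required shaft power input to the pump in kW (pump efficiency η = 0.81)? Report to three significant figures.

V = 4Q/(πD²) = 1.183 m/s; Re = 2.25×10^5; ε/D = 1.47×10^-4; f = 0.01624
h_f = f(L/D)V²/2g = 4.911 m
Total head H = z + h_f = 32.1 + 4.911 = 37.01 m
P_hyd = ρgQH = 816.0·9.81·0.160·37.01 = 47.40 kW
P_shaft = P_hyd/η = 47.40/0.81 = 58.52 kW

P_shaft ≈ 58.5 kW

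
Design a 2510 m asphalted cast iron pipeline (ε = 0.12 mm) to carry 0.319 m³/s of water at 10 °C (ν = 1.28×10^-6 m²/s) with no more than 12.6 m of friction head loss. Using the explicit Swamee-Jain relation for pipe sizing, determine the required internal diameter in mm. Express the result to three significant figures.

D ≈ 490 mm

Swamee-Jain (Type III): D = 0.66·[ε^1.25·(LQ²/(gh_f))^4.75 + ν·Q^9.4·(L/(gh_f))^5.2]^0.04
LQ²/(gh_f) = 2.066; L/(gh_f) = 20.31
Term 1 = ε^1.25·(…)^4.75 = 3.95×10^-4; Term 2 = ν·Q^9.4·(…)^5.2 = 1.75×10^-4
D = 0.66·(3.95×10^-4 + 1.75×10^-4)^0.04 = 0.4895 m = 490 mm
Check: V = 1.70 m/s, Re = 6.48×10^5, f = 0.01563, h_f = 11.7 m ≈ 12.6 m ✓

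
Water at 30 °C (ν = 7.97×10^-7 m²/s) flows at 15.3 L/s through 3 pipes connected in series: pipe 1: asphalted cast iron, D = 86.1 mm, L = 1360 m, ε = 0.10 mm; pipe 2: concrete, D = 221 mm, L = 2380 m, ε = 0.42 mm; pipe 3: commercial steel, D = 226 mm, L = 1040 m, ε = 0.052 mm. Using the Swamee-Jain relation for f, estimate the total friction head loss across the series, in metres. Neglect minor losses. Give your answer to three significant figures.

Pipe 1: V = 2.628 m/s, Re = 2.84×10^5, ε/D = 0.00116, f = 0.02144, h_1 = f(L/D)V²/2g = 119.2 m
Pipe 2: V = 0.3989 m/s, Re = 1.11×10^5, ε/D = 0.00190, f = 0.02491, h_2 = f(L/D)V²/2g = 2.175 m
Pipe 3: V = 0.3814 m/s, Re = 1.08×10^5, ε/D = 2.30×10^-4, f = 0.01891, h_3 = f(L/D)V²/2g = 0.6453 m
Series → Q common, losses add: H = Σh = 122.0 m

H ≈ 122 m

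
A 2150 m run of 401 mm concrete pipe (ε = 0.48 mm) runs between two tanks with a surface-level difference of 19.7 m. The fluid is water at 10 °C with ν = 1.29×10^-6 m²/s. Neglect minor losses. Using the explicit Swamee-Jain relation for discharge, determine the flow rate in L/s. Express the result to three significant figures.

Q ≈ 234 L/s

Swamee-Jain (Type II): Q = -0.965·√(gD⁵h_f/L)·ln[ε/(3.7D) + √(3.17ν²L/(gD³h_f))]
√(gD⁵h_f/L) = √(9.81·0.401⁵·19.7/2150) = 0.03053
ε/(3.7D) = 3.24×10^-4; √(3.17ν²L/(gD³h_f)) = 3.02×10^-5
Q = -0.965·0.03053·ln(3.537×10^-4) = 0.2341 m³/s
Check: V = 1.85 m/s, Re = 5.76×10^5, f = 0.02110, h_f = 19.8 m ≈ 19.7 m ✓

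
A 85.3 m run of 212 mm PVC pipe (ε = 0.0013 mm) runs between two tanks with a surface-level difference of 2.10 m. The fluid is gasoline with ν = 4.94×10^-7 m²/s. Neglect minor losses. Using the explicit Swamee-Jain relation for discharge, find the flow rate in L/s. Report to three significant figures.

Swamee-Jain (Type II): Q = -0.965·√(gD⁵h_f/L)·ln[ε/(3.7D) + √(3.17ν²L/(gD³h_f))]
√(gD⁵h_f/L) = √(9.81·0.212⁵·2.10/85.3) = 0.01017
ε/(3.7D) = 1.66×10^-6; √(3.17ν²L/(gD³h_f)) = 1.83×10^-5
Q = -0.965·0.01017·ln(1.999×10^-5) = 0.1062 m³/s
Check: V = 3.01 m/s, Re = 1.29×10^6, f = 0.01130, h_f = 2.10 m ≈ 2.10 m ✓

Q ≈ 106 L/s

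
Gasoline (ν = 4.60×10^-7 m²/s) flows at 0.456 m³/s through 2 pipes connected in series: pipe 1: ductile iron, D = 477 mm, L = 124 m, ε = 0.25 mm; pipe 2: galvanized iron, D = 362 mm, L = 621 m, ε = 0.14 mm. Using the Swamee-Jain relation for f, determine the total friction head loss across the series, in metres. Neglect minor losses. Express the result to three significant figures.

H ≈ 29.0 m

Pipe 1: V = 2.552 m/s, Re = 2.65×10^6, ε/D = 5.24×10^-4, f = 0.01713, h_1 = f(L/D)V²/2g = 1.478 m
Pipe 2: V = 4.431 m/s, Re = 3.49×10^6, ε/D = 3.87×10^-4, f = 0.01602, h_2 = f(L/D)V²/2g = 27.49 m
Series → Q common, losses add: H = Σh = 28.96 m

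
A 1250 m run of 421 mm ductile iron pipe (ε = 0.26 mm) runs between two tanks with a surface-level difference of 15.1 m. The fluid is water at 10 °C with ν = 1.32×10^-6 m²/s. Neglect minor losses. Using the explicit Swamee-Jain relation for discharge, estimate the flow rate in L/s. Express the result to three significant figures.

Swamee-Jain (Type II): Q = -0.965·√(gD⁵h_f/L)·ln[ε/(3.7D) + √(3.17ν²L/(gD³h_f))]
√(gD⁵h_f/L) = √(9.81·0.421⁵·15.1/1250) = 0.03959
ε/(3.7D) = 1.67×10^-4; √(3.17ν²L/(gD³h_f)) = 2.50×10^-5
Q = -0.965·0.03959·ln(1.919×10^-4) = 0.3270 m³/s
Check: V = 2.35 m/s, Re = 7.49×10^5, f = 0.01820, h_f = 15.2 m ≈ 15.1 m ✓

Q ≈ 327 L/s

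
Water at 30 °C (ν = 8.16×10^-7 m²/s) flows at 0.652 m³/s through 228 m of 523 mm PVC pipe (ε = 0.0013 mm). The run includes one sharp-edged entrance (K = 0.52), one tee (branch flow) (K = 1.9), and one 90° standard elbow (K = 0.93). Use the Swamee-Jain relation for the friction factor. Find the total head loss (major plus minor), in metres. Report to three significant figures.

V = 4Q/(πD²) = 3.035 m/s; V²/2g = 0.4695 m
Re = 1.95×10^6, ε/D = 2.49×10^-6 → f = 0.01050 (Swamee-Jain)
Major: h_f = f(L/D)·V²/2g = 0.01050·435.9·0.4695 = 2.150 m
Minor: ΣK = 3.35; h_m = ΣK·V²/2g = 1.573 m
Total H_L = 2.150 + 1.573 = 3.723 m

H_L ≈ 3.72 m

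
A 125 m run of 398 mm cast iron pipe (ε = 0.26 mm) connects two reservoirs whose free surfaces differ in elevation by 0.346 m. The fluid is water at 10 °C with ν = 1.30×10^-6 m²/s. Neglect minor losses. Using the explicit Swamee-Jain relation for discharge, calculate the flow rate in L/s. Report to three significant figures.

Swamee-Jain (Type II): Q = -0.965·√(gD⁵h_f/L)·ln[ε/(3.7D) + √(3.17ν²L/(gD³h_f))]
√(gD⁵h_f/L) = √(9.81·0.398⁵·0.346/125) = 0.01647
ε/(3.7D) = 1.77×10^-4; √(3.17ν²L/(gD³h_f)) = 5.59×10^-5
Q = -0.965·0.01647·ln(2.325×10^-4) = 0.1330 m³/s
Check: V = 1.07 m/s, Re = 3.27×10^5, f = 0.01906, h_f = 0.348 m ≈ 0.346 m ✓

Q ≈ 133 L/s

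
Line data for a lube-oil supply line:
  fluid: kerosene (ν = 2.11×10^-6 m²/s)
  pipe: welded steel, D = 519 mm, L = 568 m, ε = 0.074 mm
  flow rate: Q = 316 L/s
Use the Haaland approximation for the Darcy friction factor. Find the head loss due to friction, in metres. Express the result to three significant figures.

h_f ≈ 1.89 m

V = 4Q/(πD²) = 4·0.316/(π·0.519²) = 1.494 m/s
Re = VD/ν = 1.494·0.519/2.11×10^-6 = 3.67×10^5 → turbulent
ε/D = 0.074/519 = 1.43×10^-4
Haaland: f = 0.01522
h_f = f(L/D)V²/(2g) = 0.01522·(568/0.519)·1.494²/(2·9.81) = 1.894 m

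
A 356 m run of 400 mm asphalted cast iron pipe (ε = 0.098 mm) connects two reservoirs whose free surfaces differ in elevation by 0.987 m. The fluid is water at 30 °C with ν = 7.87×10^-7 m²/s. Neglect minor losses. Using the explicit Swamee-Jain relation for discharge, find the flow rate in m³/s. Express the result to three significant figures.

Swamee-Jain (Type II): Q = -0.965·√(gD⁵h_f/L)·ln[ε/(3.7D) + √(3.17ν²L/(gD³h_f))]
√(gD⁵h_f/L) = √(9.81·0.400⁵·0.987/356) = 0.01669
ε/(3.7D) = 6.62×10^-5; √(3.17ν²L/(gD³h_f)) = 3.36×10^-5
Q = -0.965·0.01669·ln(9.980×10^-5) = 0.1484 m³/s
Check: V = 1.18 m/s, Re = 6.00×10^5, f = 0.01571, h_f = 0.993 m ≈ 0.987 m ✓

Q ≈ 0.148 m³/s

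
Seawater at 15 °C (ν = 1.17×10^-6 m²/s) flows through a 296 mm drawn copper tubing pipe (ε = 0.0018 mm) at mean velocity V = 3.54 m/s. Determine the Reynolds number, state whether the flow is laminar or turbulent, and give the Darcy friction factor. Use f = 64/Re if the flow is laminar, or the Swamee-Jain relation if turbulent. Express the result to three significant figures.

Re ≈ 8.96×10^5; turbulent; f ≈ 0.0120

Re = VD/ν = 3.540·0.296/1.17×10^-6 = 8.96×10^5
Re > 4000 → turbulent; ε/D = 6.08×10^-6
Swamee-Jain: f = 0.01197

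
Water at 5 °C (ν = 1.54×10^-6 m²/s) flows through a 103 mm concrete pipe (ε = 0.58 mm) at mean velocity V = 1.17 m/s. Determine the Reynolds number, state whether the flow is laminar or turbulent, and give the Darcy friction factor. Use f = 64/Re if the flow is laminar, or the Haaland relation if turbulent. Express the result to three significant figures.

Re ≈ 7.83×10^4; turbulent; f ≈ 0.0326

Re = VD/ν = 1.170·0.103/1.54×10^-6 = 7.83×10^4
Re > 4000 → turbulent; ε/D = 0.00563
Haaland: f = 0.03256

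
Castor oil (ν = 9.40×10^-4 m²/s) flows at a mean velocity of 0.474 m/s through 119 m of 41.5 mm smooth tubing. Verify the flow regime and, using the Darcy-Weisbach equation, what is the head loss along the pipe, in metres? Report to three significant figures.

Re = VD/ν = 0.474·0.04150/9.40×10^-4 = 20.9 → laminar (Re < 2300)
f = 64/Re = 3.058
h_f = f(L/D)V²/(2g) = 3.058·(119/0.04150)·0.474²/(2·9.81) = 100.4 m

h_f ≈ 100 m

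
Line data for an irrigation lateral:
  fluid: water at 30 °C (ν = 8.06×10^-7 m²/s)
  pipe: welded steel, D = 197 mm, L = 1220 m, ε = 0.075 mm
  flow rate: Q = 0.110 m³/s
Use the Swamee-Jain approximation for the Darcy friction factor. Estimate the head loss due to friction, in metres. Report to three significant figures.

V = 4Q/(πD²) = 4·0.110/(π·0.197²) = 3.609 m/s
Re = VD/ν = 3.609·0.197/8.06×10^-7 = 8.82×10^5 → turbulent
ε/D = 0.075/197 = 3.81×10^-4
Swamee-Jain: f = 0.01651
h_f = f(L/D)V²/(2g) = 0.01651·(1220/0.197)·3.609²/(2·9.81) = 67.88 m

h_f ≈ 67.9 m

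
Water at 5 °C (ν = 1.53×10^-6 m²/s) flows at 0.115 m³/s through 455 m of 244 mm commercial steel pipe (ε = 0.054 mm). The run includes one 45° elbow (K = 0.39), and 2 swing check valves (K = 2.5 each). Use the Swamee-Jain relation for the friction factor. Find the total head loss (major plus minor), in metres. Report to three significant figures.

H_L ≈ 10.9 m

V = 4Q/(πD²) = 2.459 m/s; V²/2g = 0.3083 m
Re = 3.92×10^5, ε/D = 2.21×10^-4 → f = 0.01604 (Swamee-Jain)
Major: h_f = f(L/D)·V²/2g = 0.01604·1865·0.3083 = 9.223 m
Minor: ΣK = 5.39; h_m = ΣK·V²/2g = 1.662 m
Total H_L = 9.223 + 1.662 = 10.89 m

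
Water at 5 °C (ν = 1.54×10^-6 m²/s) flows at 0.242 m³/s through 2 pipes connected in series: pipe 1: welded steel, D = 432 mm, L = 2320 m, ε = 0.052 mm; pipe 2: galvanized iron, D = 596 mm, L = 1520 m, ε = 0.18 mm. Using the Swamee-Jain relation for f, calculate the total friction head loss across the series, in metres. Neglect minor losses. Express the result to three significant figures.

Pipe 1: V = 1.651 m/s, Re = 4.63×10^5, ε/D = 1.20×10^-4, f = 0.01482, h_1 = f(L/D)V²/2g = 11.06 m
Pipe 2: V = 0.8674 m/s, Re = 3.36×10^5, ε/D = 3.02×10^-4, f = 0.01690, h_2 = f(L/D)V²/2g = 1.653 m
Series → Q common, losses add: H = Σh = 12.71 m

H ≈ 12.7 m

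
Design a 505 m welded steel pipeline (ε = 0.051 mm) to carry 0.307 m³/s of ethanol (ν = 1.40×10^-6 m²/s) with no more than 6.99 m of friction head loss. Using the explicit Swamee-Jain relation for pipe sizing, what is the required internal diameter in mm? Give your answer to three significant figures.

D ≈ 385 mm

Swamee-Jain (Type III): D = 0.66·[ε^1.25·(LQ²/(gh_f))^4.75 + ν·Q^9.4·(L/(gh_f))^5.2]^0.04
LQ²/(gh_f) = 0.6941; L/(gh_f) = 7.365
Term 1 = ε^1.25·(…)^4.75 = 7.61×10^-7; Term 2 = ν·Q^9.4·(…)^5.2 = 6.83×10^-7
D = 0.66·(7.61×10^-7 + 6.83×10^-7)^0.04 = 0.3854 m = 385 mm
Check: V = 2.63 m/s, Re = 7.24×10^5, f = 0.01432, h_f = 6.62 m ≈ 6.99 m ✓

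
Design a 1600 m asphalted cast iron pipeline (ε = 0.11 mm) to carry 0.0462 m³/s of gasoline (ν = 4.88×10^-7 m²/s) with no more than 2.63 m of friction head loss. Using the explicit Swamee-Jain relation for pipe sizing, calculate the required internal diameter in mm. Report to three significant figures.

Swamee-Jain (Type III): D = 0.66·[ε^1.25·(LQ²/(gh_f))^4.75 + ν·Q^9.4·(L/(gh_f))^5.2]^0.04
LQ²/(gh_f) = 0.1324; L/(gh_f) = 62.01
Term 1 = ε^1.25·(…)^4.75 = 7.59×10^-10; Term 2 = ν·Q^9.4·(…)^5.2 = 2.86×10^-10
D = 0.66·(7.59×10^-10 + 2.86×10^-10)^0.04 = 0.2886 m = 289 mm
Check: V = 0.706 m/s, Re = 4.18×10^5, f = 0.01718, h_f = 2.42 m ≈ 2.63 m ✓

D ≈ 289 mm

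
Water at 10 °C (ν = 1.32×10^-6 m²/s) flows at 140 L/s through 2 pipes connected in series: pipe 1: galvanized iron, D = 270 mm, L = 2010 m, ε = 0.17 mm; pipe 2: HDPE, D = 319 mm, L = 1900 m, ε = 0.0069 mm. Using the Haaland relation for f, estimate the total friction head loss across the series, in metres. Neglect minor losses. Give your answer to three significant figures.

Pipe 1: V = 2.445 m/s, Re = 5.00×10^5, ε/D = 6.30×10^-4, f = 0.01835, h_1 = f(L/D)V²/2g = 41.64 m
Pipe 2: V = 1.752 m/s, Re = 4.23×10^5, ε/D = 2.16×10^-5, f = 0.01369, h_2 = f(L/D)V²/2g = 12.75 m
Series → Q common, losses add: H = Σh = 54.39 m

H ≈ 54.4 m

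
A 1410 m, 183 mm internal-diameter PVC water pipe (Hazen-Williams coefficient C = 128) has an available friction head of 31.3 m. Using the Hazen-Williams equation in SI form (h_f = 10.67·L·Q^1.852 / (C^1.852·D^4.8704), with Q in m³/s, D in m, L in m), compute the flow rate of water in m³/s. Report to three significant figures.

Rearranging: Q = [h_f·C^1.852·D^4.8704 / (10.67·L)]^(1/1.852)
Q = [31.3·128^1.852·0.183^4.8704 / (10.67·1410)]^0.540 = 0.05242 m³/s

Q ≈ 0.0524 m³/s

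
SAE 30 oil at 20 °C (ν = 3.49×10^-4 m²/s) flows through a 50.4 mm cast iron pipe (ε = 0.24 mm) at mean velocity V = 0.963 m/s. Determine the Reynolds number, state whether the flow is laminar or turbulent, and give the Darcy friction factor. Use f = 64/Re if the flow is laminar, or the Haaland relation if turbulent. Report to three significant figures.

Re = VD/ν = 0.9630·0.0504/3.49×10^-4 = 139
Re < 2300 → laminar → f = 64/Re = 0.4602

Re ≈ 139; laminar; f = 64/Re ≈ 0.460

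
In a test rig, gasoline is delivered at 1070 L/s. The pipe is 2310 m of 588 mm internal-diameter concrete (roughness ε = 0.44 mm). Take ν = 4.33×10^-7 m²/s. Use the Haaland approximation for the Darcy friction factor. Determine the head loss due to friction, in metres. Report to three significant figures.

h_f ≈ 57.3 m

V = 4Q/(πD²) = 4·1.07/(π·0.588²) = 3.940 m/s
Re = VD/ν = 3.940·0.588/4.33×10^-7 = 5.35×10^6 → turbulent
ε/D = 0.44/588 = 7.48×10^-4
Haaland: f = 0.01842
h_f = f(L/D)V²/(2g) = 0.01842·(2310/0.588)·3.940²/(2·9.81) = 57.26 m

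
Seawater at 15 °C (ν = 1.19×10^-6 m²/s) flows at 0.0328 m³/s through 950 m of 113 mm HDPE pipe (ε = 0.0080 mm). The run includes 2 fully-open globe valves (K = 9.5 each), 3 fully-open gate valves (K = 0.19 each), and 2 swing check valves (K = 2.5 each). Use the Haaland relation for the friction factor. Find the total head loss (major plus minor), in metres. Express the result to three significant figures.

V = 4Q/(πD²) = 3.271 m/s; V²/2g = 0.5452 m
Re = 3.11×10^5, ε/D = 7.08×10^-5 → f = 0.01489 (Haaland)
Major: h_f = f(L/D)·V²/2g = 0.01489·8407·0.5452 = 68.25 m
Minor: ΣK = 24.6; h_m = ΣK·V²/2g = 13.40 m
Total H_L = 68.25 + 13.40 = 81.65 m

H_L ≈ 81.6 m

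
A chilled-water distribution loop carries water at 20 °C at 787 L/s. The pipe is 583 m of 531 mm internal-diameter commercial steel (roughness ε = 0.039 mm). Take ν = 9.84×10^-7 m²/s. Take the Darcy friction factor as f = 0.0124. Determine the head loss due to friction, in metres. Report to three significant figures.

h_f ≈ 8.76 m

V = 4Q/(πD²) = 4·0.787/(π·0.531²) = 3.554 m/s
h_f = f(L/D)V²/(2g) = 0.01240·(583/0.531)·3.554²/(2·9.81) = 8.764 m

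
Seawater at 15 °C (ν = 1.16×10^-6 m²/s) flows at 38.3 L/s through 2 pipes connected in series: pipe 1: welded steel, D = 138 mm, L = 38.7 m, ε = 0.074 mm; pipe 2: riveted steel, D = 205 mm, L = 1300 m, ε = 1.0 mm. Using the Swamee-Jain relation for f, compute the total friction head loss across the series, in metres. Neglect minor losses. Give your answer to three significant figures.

Pipe 1: V = 2.561 m/s, Re = 3.05×10^5, ε/D = 5.36×10^-4, f = 0.01851, h_1 = f(L/D)V²/2g = 1.735 m
Pipe 2: V = 1.160 m/s, Re = 2.05×10^5, ε/D = 0.00488, f = 0.03079, h_2 = f(L/D)V²/2g = 13.40 m
Series → Q common, losses add: H = Σh = 15.13 m

H ≈ 15.1 m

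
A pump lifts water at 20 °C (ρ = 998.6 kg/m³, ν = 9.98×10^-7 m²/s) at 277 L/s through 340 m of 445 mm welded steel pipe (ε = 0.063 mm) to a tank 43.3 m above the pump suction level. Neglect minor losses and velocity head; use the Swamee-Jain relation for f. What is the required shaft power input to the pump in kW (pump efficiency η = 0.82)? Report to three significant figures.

P_shaft ≈ 149 kW

V = 4Q/(πD²) = 1.781 m/s; Re = 7.94×10^5; ε/D = 1.42×10^-4; f = 0.01432
h_f = f(L/D)V²/2g = 1.769 m
Total head H = z + h_f = 43.3 + 1.769 = 45.07 m
P_hyd = ρgQH = 998.6·9.81·0.277·45.07 = 122.3 kW
P_shaft = P_hyd/η = 122.3/0.82 = 149.1 kW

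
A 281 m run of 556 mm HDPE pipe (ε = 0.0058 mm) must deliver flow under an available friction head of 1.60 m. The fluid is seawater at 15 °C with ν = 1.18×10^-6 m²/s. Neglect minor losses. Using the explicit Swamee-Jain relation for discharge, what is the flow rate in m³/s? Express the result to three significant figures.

Q ≈ 0.559 m³/s

Swamee-Jain (Type II): Q = -0.965·√(gD⁵h_f/L)·ln[ε/(3.7D) + √(3.17ν²L/(gD³h_f))]
√(gD⁵h_f/L) = √(9.81·0.556⁵·1.60/281) = 0.05448
ε/(3.7D) = 2.82×10^-6; √(3.17ν²L/(gD³h_f)) = 2.14×10^-5
Q = -0.965·0.05448·ln(2.426×10^-5) = 0.5587 m³/s
Check: V = 2.30 m/s, Re = 1.08×10^6, f = 0.01172, h_f = 1.60 m ≈ 1.60 m ✓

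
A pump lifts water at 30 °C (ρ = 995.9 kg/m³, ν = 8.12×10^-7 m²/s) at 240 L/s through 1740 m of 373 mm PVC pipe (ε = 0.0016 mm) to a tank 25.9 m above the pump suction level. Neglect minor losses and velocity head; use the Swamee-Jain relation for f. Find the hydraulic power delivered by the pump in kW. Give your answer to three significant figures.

V = 4Q/(πD²) = 2.196 m/s; Re = 1.01×10^6; ε/D = 4.29×10^-6; f = 0.01170
h_f = f(L/D)V²/2g = 13.42 m
Total head H = z + h_f = 25.9 + 13.42 = 39.32 m
P_hyd = ρgQH = 995.9·9.81·0.240·39.32 = 92.19 kW

P_hyd ≈ 92.2 kW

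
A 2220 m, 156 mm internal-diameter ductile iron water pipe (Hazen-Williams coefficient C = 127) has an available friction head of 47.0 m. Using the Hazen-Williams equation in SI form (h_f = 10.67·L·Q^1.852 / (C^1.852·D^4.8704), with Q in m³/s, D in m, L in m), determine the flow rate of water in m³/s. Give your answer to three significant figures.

Q ≈ 0.0333 m³/s

Rearranging: Q = [h_f·C^1.852·D^4.8704 / (10.67·L)]^(1/1.852)
Q = [47.0·127^1.852·0.156^4.8704 / (10.67·2220)]^0.540 = 0.03332 m³/s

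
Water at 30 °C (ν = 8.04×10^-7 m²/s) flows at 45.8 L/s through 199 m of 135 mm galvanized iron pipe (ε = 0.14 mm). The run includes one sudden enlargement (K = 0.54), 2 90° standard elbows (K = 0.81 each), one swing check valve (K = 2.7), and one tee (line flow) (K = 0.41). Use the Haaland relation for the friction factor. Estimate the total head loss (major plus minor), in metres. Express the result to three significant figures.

H_L ≈ 18.4 m

V = 4Q/(πD²) = 3.200 m/s; V²/2g = 0.5218 m
Re = 5.37×10^5, ε/D = 0.00104 → f = 0.02033 (Haaland)
Major: h_f = f(L/D)·V²/2g = 0.02033·1474·0.5218 = 15.63 m
Minor: ΣK = 5.27; h_m = ΣK·V²/2g = 2.750 m
Total H_L = 15.63 + 2.750 = 18.38 m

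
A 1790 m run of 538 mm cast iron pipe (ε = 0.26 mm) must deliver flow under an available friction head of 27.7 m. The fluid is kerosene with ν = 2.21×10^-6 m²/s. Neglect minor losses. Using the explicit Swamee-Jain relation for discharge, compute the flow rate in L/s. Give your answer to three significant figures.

Q ≈ 700 L/s

Swamee-Jain (Type II): Q = -0.965·√(gD⁵h_f/L)·ln[ε/(3.7D) + √(3.17ν²L/(gD³h_f))]
√(gD⁵h_f/L) = √(9.81·0.538⁵·27.7/1790) = 0.08272
ε/(3.7D) = 1.31×10^-4; √(3.17ν²L/(gD³h_f)) = 2.56×10^-5
Q = -0.965·0.08272·ln(1.562×10^-4) = 0.6996 m³/s
Check: V = 3.08 m/s, Re = 7.49×10^5, f = 0.01736, h_f = 27.9 m ≈ 27.7 m ✓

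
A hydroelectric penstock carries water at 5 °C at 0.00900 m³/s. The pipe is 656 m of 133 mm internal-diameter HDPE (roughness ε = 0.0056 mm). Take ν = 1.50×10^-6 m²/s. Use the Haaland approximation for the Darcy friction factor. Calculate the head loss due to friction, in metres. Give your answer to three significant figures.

h_f ≈ 2.13 m

V = 4Q/(πD²) = 4·0.00900/(π·0.133²) = 0.6478 m/s
Re = VD/ν = 0.6478·0.133/1.50×10^-6 = 5.74×10^4 → turbulent
ε/D = 0.0056/133 = 4.21×10^-5
Haaland: f = 0.02020
h_f = f(L/D)V²/(2g) = 0.02020·(656/0.133)·0.6478²/(2·9.81) = 2.131 m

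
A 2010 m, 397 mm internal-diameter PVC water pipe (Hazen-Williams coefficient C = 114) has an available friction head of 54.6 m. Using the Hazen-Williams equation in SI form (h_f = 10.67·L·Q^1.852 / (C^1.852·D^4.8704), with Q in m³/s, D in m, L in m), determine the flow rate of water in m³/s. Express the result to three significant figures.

Rearranging: Q = [h_f·C^1.852·D^4.8704 / (10.67·L)]^(1/1.852)
Q = [54.6·114^1.852·0.397^4.8704 / (10.67·2010)]^0.540 = 0.3991 m³/s

Q ≈ 0.399 m³/s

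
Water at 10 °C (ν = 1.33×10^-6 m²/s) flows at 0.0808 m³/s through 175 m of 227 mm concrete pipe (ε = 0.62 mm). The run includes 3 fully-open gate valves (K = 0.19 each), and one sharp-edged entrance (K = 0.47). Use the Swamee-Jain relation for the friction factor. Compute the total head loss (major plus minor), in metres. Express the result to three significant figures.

H_L ≈ 4.29 m

V = 4Q/(πD²) = 1.997 m/s; V²/2g = 0.2032 m
Re = 3.41×10^5, ε/D = 0.00273 → f = 0.02605 (Swamee-Jain)
Major: h_f = f(L/D)·V²/2g = 0.02605·770.9·0.2032 = 4.080 m
Minor: ΣK = 1.04; h_m = ΣK·V²/2g = 0.2113 m
Total H_L = 4.080 + 0.2113 = 4.292 m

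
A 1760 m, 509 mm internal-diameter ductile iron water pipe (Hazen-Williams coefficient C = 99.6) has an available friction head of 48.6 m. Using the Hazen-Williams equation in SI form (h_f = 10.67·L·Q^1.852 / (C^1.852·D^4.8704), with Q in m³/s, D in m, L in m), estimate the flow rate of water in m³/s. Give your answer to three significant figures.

Rearranging: Q = [h_f·C^1.852·D^4.8704 / (10.67·L)]^(1/1.852)
Q = [48.6·99.6^1.852·0.509^4.8704 / (10.67·1760)]^0.540 = 0.6762 m³/s

Q ≈ 0.676 m³/s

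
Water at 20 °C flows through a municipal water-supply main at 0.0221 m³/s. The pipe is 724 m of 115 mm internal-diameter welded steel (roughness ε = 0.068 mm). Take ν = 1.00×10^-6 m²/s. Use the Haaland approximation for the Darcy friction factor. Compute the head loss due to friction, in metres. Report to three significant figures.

h_f ≈ 27.3 m

V = 4Q/(πD²) = 4·0.0221/(π·0.115²) = 2.128 m/s
Re = VD/ν = 2.128·0.115/1.00×10^-6 = 2.45×10^5 → turbulent
ε/D = 0.068/115 = 5.91×10^-4
Haaland: f = 0.01882
h_f = f(L/D)V²/(2g) = 0.01882·(724/0.115)·2.128²/(2·9.81) = 27.34 m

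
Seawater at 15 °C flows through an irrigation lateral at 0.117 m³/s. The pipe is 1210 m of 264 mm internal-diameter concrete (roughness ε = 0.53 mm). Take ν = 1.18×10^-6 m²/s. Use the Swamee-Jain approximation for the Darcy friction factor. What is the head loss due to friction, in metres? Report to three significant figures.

V = 4Q/(πD²) = 4·0.117/(π·0.264²) = 2.137 m/s
Re = VD/ν = 2.137·0.264/1.18×10^-6 = 4.78×10^5 → turbulent
ε/D = 0.53/264 = 0.00201
Swamee-Jain: f = 0.02394
h_f = f(L/D)V²/(2g) = 0.02394·(1210/0.264)·2.137²/(2·9.81) = 25.55 m

h_f ≈ 25.6 m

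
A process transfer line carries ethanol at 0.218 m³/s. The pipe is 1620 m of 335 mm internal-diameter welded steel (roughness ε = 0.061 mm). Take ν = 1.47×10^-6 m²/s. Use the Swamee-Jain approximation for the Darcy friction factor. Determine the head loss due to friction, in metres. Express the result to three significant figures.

V = 4Q/(πD²) = 4·0.218/(π·0.335²) = 2.473 m/s
Re = VD/ν = 2.473·0.335/1.47×10^-6 = 5.64×10^5 → turbulent
ε/D = 0.061/335 = 1.82×10^-4
Swamee-Jain: f = 0.01518
h_f = f(L/D)V²/(2g) = 0.01518·(1620/0.335)·2.473²/(2·9.81) = 22.89 m

h_f ≈ 22.9 m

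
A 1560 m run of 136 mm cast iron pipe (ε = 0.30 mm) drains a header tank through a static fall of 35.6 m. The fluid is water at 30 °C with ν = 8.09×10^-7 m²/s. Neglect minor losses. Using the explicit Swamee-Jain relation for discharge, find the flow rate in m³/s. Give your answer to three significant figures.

Q ≈ 0.0228 m³/s

Swamee-Jain (Type II): Q = -0.965·√(gD⁵h_f/L)·ln[ε/(3.7D) + √(3.17ν²L/(gD³h_f))]
√(gD⁵h_f/L) = √(9.81·0.136⁵·35.6/1560) = 0.003227
ε/(3.7D) = 5.96×10^-4; √(3.17ν²L/(gD³h_f)) = 6.07×10^-5
Q = -0.965·0.003227·ln(6.569×10^-4) = 0.02282 m³/s
Check: V = 1.57 m/s, Re = 2.64×10^5, f = 0.02484, h_f = 35.8 m ≈ 35.6 m ✓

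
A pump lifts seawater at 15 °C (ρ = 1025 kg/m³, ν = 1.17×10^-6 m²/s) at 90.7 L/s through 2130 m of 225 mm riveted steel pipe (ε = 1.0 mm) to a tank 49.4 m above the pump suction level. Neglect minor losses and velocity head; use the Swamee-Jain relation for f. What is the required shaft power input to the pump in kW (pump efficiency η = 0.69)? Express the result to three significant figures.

V = 4Q/(πD²) = 2.281 m/s; Re = 4.39×10^5; ε/D = 0.00444; f = 0.02966
h_f = f(L/D)V²/2g = 74.46 m
Total head H = z + h_f = 49.4 + 74.46 = 123.9 m
P_hyd = ρgQH = 1025·9.81·0.0907·123.9 = 113.0 kW
P_shaft = P_hyd/η = 113.0/0.69 = 163.7 kW

P_shaft ≈ 164 kW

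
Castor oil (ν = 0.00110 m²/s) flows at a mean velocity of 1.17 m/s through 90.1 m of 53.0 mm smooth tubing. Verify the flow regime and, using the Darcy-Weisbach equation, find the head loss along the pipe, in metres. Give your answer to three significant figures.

Re = VD/ν = 1.17·0.05300/0.00110 = 56.4 → laminar (Re < 2300)
f = 64/Re = 1.135
h_f = f(L/D)V²/(2g) = 1.135·(90.1/0.05300)·1.17²/(2·9.81) = 134.7 m

h_f ≈ 135 m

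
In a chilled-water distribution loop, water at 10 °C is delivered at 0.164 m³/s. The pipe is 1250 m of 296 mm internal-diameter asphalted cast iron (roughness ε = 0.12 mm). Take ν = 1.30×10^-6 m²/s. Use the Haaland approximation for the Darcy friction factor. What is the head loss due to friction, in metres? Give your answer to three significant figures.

V = 4Q/(πD²) = 4·0.164/(π·0.296²) = 2.383 m/s
Re = VD/ν = 2.383·0.296/1.30×10^-6 = 5.43×10^5 → turbulent
ε/D = 0.12/296 = 4.05×10^-4
Haaland: f = 0.01688
h_f = f(L/D)V²/(2g) = 0.01688·(1250/0.296)·2.383²/(2·9.81) = 20.63 m

h_f ≈ 20.6 m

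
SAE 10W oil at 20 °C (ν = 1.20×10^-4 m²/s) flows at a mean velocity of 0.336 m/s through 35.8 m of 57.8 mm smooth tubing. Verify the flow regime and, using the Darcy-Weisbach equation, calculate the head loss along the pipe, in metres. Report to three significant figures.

h_f ≈ 1.41 m

Re = VD/ν = 0.336·0.05780/1.20×10^-4 = 162 → laminar (Re < 2300)
f = 64/Re = 0.3955
h_f = f(L/D)V²/(2g) = 0.3955·(35.8/0.05780)·0.336²/(2·9.81) = 1.409 m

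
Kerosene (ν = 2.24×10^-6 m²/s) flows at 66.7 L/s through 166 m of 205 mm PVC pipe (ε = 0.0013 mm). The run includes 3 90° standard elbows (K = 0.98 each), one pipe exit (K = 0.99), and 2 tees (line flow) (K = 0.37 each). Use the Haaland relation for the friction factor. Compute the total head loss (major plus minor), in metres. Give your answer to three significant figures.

V = 4Q/(πD²) = 2.021 m/s; V²/2g = 0.2081 m
Re = 1.85×10^5, ε/D = 6.34×10^-6 → f = 0.01577 (Haaland)
Major: h_f = f(L/D)·V²/2g = 0.01577·809.8·0.2081 = 2.658 m
Minor: ΣK = 4.67; h_m = ΣK·V²/2g = 0.9720 m
Total H_L = 2.658 + 0.9720 = 3.630 m

H_L ≈ 3.63 m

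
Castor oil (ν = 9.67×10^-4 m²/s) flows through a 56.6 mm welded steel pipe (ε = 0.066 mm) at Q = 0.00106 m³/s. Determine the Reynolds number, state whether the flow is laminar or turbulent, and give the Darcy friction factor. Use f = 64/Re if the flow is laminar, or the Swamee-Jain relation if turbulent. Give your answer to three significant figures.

Re ≈ 24.7; laminar; f = 64/Re ≈ 2.60

V = 4Q/(πD²) = 0.4213 m/s
Re = VD/ν = 0.4213·0.0566/9.67×10^-4 = 24.7
Re < 2300 → laminar → f = 64/Re = 2.595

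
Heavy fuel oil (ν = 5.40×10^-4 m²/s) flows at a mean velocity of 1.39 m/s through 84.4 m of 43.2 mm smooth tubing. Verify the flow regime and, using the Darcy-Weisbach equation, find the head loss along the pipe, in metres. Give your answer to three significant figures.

h_f ≈ 111 m

Re = VD/ν = 1.39·0.04320/5.40×10^-4 = 111 → laminar (Re < 2300)
f = 64/Re = 0.5755
h_f = f(L/D)V²/(2g) = 0.5755·(84.4/0.04320)·1.39²/(2·9.81) = 110.7 m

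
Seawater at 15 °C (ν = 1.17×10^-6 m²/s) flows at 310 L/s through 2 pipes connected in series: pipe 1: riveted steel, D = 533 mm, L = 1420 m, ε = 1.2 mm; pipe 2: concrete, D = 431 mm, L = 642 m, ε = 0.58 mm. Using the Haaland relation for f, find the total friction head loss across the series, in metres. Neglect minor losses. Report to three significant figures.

Pipe 1: V = 1.389 m/s, Re = 6.33×10^5, ε/D = 0.00225, f = 0.02446, h_1 = f(L/D)V²/2g = 6.411 m
Pipe 2: V = 2.125 m/s, Re = 7.83×10^5, ε/D = 0.00135, f = 0.02145, h_2 = f(L/D)V²/2g = 7.353 m
Series → Q common, losses add: H = Σh = 13.76 m

H ≈ 13.8 m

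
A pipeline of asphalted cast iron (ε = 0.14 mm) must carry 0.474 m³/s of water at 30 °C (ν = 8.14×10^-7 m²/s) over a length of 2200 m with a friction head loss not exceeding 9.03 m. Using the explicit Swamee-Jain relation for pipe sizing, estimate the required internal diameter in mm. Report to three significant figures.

Swamee-Jain (Type III): D = 0.66·[ε^1.25·(LQ²/(gh_f))^4.75 + ν·Q^9.4·(L/(gh_f))^5.2]^0.04
LQ²/(gh_f) = 5.580; L/(gh_f) = 24.84
Term 1 = ε^1.25·(…)^4.75 = 0.0536; Term 2 = ν·Q^9.4·(…)^5.2 = 0.0131
D = 0.66·(0.0536 + 0.0131)^0.04 = 0.5923 m = 592 mm
Check: V = 1.72 m/s, Re = 1.25×10^6, f = 0.01499, h_f = 8.40 m ≈ 9.03 m ✓

D ≈ 592 mm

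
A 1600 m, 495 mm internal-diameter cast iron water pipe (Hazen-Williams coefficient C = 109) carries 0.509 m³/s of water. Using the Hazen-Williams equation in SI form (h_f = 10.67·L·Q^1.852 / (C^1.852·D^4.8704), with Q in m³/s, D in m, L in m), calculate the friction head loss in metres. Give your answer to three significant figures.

h_f = 10.67·1600·0.509^1.852 / (109^1.852·0.495^4.8704) = 25.31 m

h_f ≈ 25.3 m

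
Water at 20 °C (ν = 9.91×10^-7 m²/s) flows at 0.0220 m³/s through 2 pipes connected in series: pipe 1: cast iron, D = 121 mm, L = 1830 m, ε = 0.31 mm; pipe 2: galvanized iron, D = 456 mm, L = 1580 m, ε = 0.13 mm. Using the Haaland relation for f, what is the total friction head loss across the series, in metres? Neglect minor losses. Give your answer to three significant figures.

Pipe 1: V = 1.913 m/s, Re = 2.34×10^5, ε/D = 0.00256, f = 0.02567, h_1 = f(L/D)V²/2g = 72.42 m
Pipe 2: V = 0.1347 m/s, Re = 6.20×10^4, ε/D = 2.85×10^-4, f = 0.02073, h_2 = f(L/D)V²/2g = 0.06644 m
Series → Q common, losses add: H = Σh = 72.48 m

H ≈ 72.5 m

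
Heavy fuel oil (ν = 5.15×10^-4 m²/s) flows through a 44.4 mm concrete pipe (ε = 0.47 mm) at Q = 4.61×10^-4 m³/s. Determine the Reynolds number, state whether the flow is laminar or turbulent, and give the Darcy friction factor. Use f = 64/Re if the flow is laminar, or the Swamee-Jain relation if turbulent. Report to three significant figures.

V = 4Q/(πD²) = 0.2977 m/s
Re = VD/ν = 0.2977·0.0444/5.15×10^-4 = 25.7
Re < 2300 → laminar → f = 64/Re = 2.493

Re ≈ 25.7; laminar; f = 64/Re ≈ 2.49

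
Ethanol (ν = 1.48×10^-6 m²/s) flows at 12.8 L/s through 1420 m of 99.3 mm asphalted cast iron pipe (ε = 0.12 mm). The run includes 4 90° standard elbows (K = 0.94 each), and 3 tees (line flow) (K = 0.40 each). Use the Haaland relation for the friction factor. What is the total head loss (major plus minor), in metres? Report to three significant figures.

H_L ≈ 45.5 m

V = 4Q/(πD²) = 1.653 m/s; V²/2g = 0.1392 m
Re = 1.11×10^5, ε/D = 0.00121 → f = 0.02249 (Haaland)
Major: h_f = f(L/D)·V²/2g = 0.02249·14300·0.1392 = 44.77 m
Minor: ΣK = 4.96; h_m = ΣK·V²/2g = 0.6906 m
Total H_L = 44.77 + 0.6906 = 45.46 m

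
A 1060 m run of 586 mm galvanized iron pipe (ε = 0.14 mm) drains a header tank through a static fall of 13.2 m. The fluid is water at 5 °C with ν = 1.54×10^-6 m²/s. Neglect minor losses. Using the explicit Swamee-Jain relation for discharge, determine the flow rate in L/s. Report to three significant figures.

Q ≈ 834 L/s

Swamee-Jain (Type II): Q = -0.965·√(gD⁵h_f/L)·ln[ε/(3.7D) + √(3.17ν²L/(gD³h_f))]
√(gD⁵h_f/L) = √(9.81·0.586⁵·13.2/1060) = 0.09188
ε/(3.7D) = 6.46×10^-5; √(3.17ν²L/(gD³h_f)) = 1.75×10^-5
Q = -0.965·0.09188·ln(8.206×10^-5) = 0.8341 m³/s
Check: V = 3.09 m/s, Re = 1.18×10^6, f = 0.01506, h_f = 13.3 m ≈ 13.2 m ✓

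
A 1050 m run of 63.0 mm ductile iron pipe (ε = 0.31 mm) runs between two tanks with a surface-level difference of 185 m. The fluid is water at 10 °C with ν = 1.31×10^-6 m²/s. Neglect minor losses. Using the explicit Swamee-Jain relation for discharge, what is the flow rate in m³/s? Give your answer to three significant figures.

Swamee-Jain (Type II): Q = -0.965·√(gD⁵h_f/L)·ln[ε/(3.7D) + √(3.17ν²L/(gD³h_f))]
√(gD⁵h_f/L) = √(9.81·0.0630⁵·185/1050) = 0.001310
ε/(3.7D) = 0.00133; √(3.17ν²L/(gD³h_f)) = 1.12×10^-4
Q = -0.965·0.001310·ln(0.001442) = 0.008268 m³/s
Check: V = 2.65 m/s, Re = 1.28×10^5, f = 0.03119, h_f = 186 m ≈ 185 m ✓

Q ≈ 0.00827 m³/s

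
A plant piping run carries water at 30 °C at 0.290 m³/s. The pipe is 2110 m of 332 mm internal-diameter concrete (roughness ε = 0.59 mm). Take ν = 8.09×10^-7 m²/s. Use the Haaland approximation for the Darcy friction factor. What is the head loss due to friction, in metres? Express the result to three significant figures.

V = 4Q/(πD²) = 4·0.290/(π·0.332²) = 3.350 m/s
Re = VD/ν = 3.350·0.332/8.09×10^-7 = 1.37×10^6 → turbulent
ε/D = 0.59/332 = 0.00178
Haaland: f = 0.02288
h_f = f(L/D)V²/(2g) = 0.02288·(2110/0.332)·3.350²/(2·9.81) = 83.16 m

h_f ≈ 83.2 m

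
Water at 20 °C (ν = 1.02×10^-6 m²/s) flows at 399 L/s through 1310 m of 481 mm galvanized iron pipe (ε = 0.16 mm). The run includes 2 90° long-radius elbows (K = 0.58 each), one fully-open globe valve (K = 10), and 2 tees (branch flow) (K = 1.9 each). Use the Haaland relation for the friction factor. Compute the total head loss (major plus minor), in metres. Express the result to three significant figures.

V = 4Q/(πD²) = 2.196 m/s; V²/2g = 0.2457 m
Re = 1.04×10^6, ε/D = 3.33×10^-4 → f = 0.01587 (Haaland)
Major: h_f = f(L/D)·V²/2g = 0.01587·2723·0.2457 = 10.62 m
Minor: ΣK = 15.0; h_m = ΣK·V²/2g = 3.676 m
Total H_L = 10.62 + 3.676 = 14.30 m

H_L ≈ 14.3 m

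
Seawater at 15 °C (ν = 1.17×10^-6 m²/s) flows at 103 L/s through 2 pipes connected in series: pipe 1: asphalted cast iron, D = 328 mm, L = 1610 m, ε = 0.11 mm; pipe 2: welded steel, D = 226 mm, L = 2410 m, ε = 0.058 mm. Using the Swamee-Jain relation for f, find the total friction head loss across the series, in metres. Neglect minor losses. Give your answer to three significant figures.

H ≈ 63.8 m

Pipe 1: V = 1.219 m/s, Re = 3.42×10^5, ε/D = 3.35×10^-4, f = 0.01712, h_1 = f(L/D)V²/2g = 6.363 m
Pipe 2: V = 2.568 m/s, Re = 4.96×10^5, ε/D = 2.57×10^-4, f = 0.01603, h_2 = f(L/D)V²/2g = 57.43 m
Series → Q common, losses add: H = Σh = 63.79 m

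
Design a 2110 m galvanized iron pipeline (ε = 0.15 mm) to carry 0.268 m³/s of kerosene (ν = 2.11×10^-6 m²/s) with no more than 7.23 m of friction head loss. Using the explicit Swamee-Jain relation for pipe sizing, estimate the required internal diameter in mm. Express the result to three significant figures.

D ≈ 501 mm

Swamee-Jain (Type III): D = 0.66·[ε^1.25·(LQ²/(gh_f))^4.75 + ν·Q^9.4·(L/(gh_f))^5.2]^0.04
LQ²/(gh_f) = 2.137; L/(gh_f) = 29.75
Term 1 = ε^1.25·(…)^4.75 = 6.12×10^-4; Term 2 = ν·Q^9.4·(…)^5.2 = 4.08×10^-4
D = 0.66·(6.12×10^-4 + 4.08×10^-4)^0.04 = 0.5011 m = 501 mm
Check: V = 1.36 m/s, Re = 3.23×10^5, f = 0.01694, h_f = 6.72 m ≈ 7.23 m ✓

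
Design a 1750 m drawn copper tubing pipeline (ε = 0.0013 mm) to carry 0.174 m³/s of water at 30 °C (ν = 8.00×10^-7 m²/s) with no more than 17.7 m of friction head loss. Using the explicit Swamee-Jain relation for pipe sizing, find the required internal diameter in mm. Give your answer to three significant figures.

D ≈ 316 mm

Swamee-Jain (Type III): D = 0.66·[ε^1.25·(LQ²/(gh_f))^4.75 + ν·Q^9.4·(L/(gh_f))^5.2]^0.04
LQ²/(gh_f) = 0.3051; L/(gh_f) = 10.08
Term 1 = ε^1.25·(…)^4.75 = 1.56×10^-10; Term 2 = ν·Q^9.4·(…)^5.2 = 9.59×10^-9
D = 0.66·(1.56×10^-10 + 9.59×10^-9)^0.04 = 0.3156 m = 316 mm
Check: V = 2.22 m/s, Re = 8.78×10^5, f = 0.01196, h_f = 16.7 m ≈ 17.7 m ✓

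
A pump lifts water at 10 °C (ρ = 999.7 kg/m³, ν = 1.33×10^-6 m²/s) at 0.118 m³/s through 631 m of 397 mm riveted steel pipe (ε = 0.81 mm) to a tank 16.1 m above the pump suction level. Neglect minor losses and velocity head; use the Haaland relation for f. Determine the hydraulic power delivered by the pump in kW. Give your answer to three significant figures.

P_hyd ≈ 20.7 kW

V = 4Q/(πD²) = 0.9533 m/s; Re = 2.85×10^5; ε/D = 0.00204; f = 0.02414
h_f = f(L/D)V²/2g = 1.777 m
Total head H = z + h_f = 16.1 + 1.777 = 17.88 m
P_hyd = ρgQH = 999.7·9.81·0.118·17.88 = 20.69 kW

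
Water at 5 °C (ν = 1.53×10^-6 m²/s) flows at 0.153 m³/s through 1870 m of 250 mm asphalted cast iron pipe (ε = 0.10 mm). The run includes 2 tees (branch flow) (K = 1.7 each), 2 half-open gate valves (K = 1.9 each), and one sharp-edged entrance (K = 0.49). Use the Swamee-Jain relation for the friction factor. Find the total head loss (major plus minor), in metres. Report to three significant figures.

V = 4Q/(πD²) = 3.117 m/s; V²/2g = 0.4952 m
Re = 5.09×10^5, ε/D = 4.00×10^-4 → f = 0.01710 (Swamee-Jain)
Major: h_f = f(L/D)·V²/2g = 0.01710·7480·0.4952 = 63.33 m
Minor: ΣK = 7.69; h_m = ΣK·V²/2g = 3.808 m
Total H_L = 63.33 + 3.808 = 67.14 m

H_L ≈ 67.1 m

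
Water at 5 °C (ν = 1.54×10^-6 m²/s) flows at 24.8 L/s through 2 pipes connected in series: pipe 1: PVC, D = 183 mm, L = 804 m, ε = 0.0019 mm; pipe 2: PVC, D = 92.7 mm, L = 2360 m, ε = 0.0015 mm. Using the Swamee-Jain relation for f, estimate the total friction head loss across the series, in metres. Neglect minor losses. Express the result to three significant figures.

H ≈ 273 m

Pipe 1: V = 0.9429 m/s, Re = 1.12×10^5, ε/D = 1.04×10^-5, f = 0.01751, h_1 = f(L/D)V²/2g = 3.487 m
Pipe 2: V = 3.675 m/s, Re = 2.21×10^5, ε/D = 1.62×10^-5, f = 0.01539, h_2 = f(L/D)V²/2g = 269.6 m
Series → Q common, losses add: H = Σh = 273.1 m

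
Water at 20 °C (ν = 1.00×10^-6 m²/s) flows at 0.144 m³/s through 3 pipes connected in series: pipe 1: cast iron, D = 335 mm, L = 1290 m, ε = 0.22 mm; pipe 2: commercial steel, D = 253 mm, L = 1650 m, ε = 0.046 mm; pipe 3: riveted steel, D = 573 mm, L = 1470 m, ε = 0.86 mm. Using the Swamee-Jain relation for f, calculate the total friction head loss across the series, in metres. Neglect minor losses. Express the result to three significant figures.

Pipe 1: V = 1.634 m/s, Re = 5.47×10^5, ε/D = 6.57×10^-4, f = 0.01862, h_1 = f(L/D)V²/2g = 9.756 m
Pipe 2: V = 2.864 m/s, Re = 7.25×10^5, ε/D = 1.82×10^-4, f = 0.01488, h_2 = f(L/D)V²/2g = 40.59 m
Pipe 3: V = 0.5584 m/s, Re = 3.20×10^5, ε/D = 0.00150, f = 0.02257, h_3 = f(L/D)V²/2g = 0.9201 m
Series → Q common, losses add: H = Σh = 51.26 m

H ≈ 51.3 m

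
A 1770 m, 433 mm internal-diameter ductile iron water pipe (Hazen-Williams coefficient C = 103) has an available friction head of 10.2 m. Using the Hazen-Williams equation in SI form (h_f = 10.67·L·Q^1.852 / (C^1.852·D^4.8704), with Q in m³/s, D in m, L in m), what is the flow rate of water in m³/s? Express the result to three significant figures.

Rearranging: Q = [h_f·C^1.852·D^4.8704 / (10.67·L)]^(1/1.852)
Q = [10.2·103^1.852·0.433^4.8704 / (10.67·1770)]^0.540 = 0.1961 m³/s

Q ≈ 0.196 m³/s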